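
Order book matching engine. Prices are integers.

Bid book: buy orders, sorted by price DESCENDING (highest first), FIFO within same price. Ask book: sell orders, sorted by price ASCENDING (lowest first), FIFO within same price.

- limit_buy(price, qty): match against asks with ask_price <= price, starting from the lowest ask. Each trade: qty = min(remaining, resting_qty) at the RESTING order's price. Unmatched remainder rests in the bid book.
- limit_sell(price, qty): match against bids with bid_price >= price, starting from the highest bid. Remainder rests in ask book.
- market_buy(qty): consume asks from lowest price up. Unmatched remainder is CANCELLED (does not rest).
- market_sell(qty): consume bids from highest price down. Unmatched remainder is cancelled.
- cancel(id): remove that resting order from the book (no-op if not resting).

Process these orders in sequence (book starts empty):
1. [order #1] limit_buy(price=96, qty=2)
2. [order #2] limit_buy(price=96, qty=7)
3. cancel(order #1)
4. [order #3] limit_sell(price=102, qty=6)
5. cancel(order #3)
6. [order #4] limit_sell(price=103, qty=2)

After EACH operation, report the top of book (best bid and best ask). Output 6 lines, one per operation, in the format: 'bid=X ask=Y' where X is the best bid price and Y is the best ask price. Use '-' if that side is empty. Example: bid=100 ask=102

Answer: bid=96 ask=-
bid=96 ask=-
bid=96 ask=-
bid=96 ask=102
bid=96 ask=-
bid=96 ask=103

Derivation:
After op 1 [order #1] limit_buy(price=96, qty=2): fills=none; bids=[#1:2@96] asks=[-]
After op 2 [order #2] limit_buy(price=96, qty=7): fills=none; bids=[#1:2@96 #2:7@96] asks=[-]
After op 3 cancel(order #1): fills=none; bids=[#2:7@96] asks=[-]
After op 4 [order #3] limit_sell(price=102, qty=6): fills=none; bids=[#2:7@96] asks=[#3:6@102]
After op 5 cancel(order #3): fills=none; bids=[#2:7@96] asks=[-]
After op 6 [order #4] limit_sell(price=103, qty=2): fills=none; bids=[#2:7@96] asks=[#4:2@103]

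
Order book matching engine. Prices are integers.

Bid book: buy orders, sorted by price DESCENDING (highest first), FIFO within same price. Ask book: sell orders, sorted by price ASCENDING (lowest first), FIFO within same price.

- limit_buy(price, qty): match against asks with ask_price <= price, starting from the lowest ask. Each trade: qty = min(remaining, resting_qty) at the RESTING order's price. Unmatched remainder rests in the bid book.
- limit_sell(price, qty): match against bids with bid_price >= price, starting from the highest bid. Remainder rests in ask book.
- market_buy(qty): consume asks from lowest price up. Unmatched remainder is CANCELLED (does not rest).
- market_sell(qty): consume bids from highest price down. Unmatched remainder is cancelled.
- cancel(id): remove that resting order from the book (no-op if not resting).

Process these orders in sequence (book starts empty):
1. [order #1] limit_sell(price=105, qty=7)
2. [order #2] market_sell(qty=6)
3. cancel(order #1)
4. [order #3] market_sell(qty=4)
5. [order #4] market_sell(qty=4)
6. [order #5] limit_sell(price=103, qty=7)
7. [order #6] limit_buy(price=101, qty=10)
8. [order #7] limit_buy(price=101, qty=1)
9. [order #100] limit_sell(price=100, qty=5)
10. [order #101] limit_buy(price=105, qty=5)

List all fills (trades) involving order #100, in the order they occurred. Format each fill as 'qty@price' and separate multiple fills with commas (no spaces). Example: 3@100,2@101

Answer: 5@101

Derivation:
After op 1 [order #1] limit_sell(price=105, qty=7): fills=none; bids=[-] asks=[#1:7@105]
After op 2 [order #2] market_sell(qty=6): fills=none; bids=[-] asks=[#1:7@105]
After op 3 cancel(order #1): fills=none; bids=[-] asks=[-]
After op 4 [order #3] market_sell(qty=4): fills=none; bids=[-] asks=[-]
After op 5 [order #4] market_sell(qty=4): fills=none; bids=[-] asks=[-]
After op 6 [order #5] limit_sell(price=103, qty=7): fills=none; bids=[-] asks=[#5:7@103]
After op 7 [order #6] limit_buy(price=101, qty=10): fills=none; bids=[#6:10@101] asks=[#5:7@103]
After op 8 [order #7] limit_buy(price=101, qty=1): fills=none; bids=[#6:10@101 #7:1@101] asks=[#5:7@103]
After op 9 [order #100] limit_sell(price=100, qty=5): fills=#6x#100:5@101; bids=[#6:5@101 #7:1@101] asks=[#5:7@103]
After op 10 [order #101] limit_buy(price=105, qty=5): fills=#101x#5:5@103; bids=[#6:5@101 #7:1@101] asks=[#5:2@103]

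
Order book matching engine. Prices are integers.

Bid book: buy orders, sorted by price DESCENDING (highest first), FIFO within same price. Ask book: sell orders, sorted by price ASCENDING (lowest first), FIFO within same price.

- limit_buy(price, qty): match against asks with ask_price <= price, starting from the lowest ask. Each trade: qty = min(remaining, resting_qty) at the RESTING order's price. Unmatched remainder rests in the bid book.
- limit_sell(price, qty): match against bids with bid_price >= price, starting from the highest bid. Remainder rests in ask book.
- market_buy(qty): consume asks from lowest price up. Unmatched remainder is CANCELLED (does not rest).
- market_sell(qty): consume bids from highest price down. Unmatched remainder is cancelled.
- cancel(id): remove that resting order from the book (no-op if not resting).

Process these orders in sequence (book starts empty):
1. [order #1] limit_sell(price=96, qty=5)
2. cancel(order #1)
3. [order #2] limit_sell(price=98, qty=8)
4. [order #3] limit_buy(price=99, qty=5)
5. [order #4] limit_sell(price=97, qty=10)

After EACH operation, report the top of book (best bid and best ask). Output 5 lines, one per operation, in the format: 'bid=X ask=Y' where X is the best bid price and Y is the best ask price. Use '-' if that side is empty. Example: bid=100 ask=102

Answer: bid=- ask=96
bid=- ask=-
bid=- ask=98
bid=- ask=98
bid=- ask=97

Derivation:
After op 1 [order #1] limit_sell(price=96, qty=5): fills=none; bids=[-] asks=[#1:5@96]
After op 2 cancel(order #1): fills=none; bids=[-] asks=[-]
After op 3 [order #2] limit_sell(price=98, qty=8): fills=none; bids=[-] asks=[#2:8@98]
After op 4 [order #3] limit_buy(price=99, qty=5): fills=#3x#2:5@98; bids=[-] asks=[#2:3@98]
After op 5 [order #4] limit_sell(price=97, qty=10): fills=none; bids=[-] asks=[#4:10@97 #2:3@98]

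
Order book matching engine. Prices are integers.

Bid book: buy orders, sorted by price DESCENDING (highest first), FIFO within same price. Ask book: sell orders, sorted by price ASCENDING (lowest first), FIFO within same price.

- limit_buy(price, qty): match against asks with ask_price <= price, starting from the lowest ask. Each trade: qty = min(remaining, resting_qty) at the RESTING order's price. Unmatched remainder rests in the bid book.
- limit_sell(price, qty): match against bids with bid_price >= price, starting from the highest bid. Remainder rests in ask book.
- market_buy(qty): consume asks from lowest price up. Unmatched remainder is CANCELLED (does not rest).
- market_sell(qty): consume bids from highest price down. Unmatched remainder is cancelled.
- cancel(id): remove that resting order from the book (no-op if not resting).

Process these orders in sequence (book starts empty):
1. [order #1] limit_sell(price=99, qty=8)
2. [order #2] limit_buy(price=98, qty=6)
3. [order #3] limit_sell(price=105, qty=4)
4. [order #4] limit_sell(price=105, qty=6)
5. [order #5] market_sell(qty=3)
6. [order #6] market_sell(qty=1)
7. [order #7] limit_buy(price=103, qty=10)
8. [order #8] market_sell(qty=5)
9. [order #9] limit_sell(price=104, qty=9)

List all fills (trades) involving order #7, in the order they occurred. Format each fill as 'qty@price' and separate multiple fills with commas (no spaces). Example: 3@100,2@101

Answer: 8@99,2@103

Derivation:
After op 1 [order #1] limit_sell(price=99, qty=8): fills=none; bids=[-] asks=[#1:8@99]
After op 2 [order #2] limit_buy(price=98, qty=6): fills=none; bids=[#2:6@98] asks=[#1:8@99]
After op 3 [order #3] limit_sell(price=105, qty=4): fills=none; bids=[#2:6@98] asks=[#1:8@99 #3:4@105]
After op 4 [order #4] limit_sell(price=105, qty=6): fills=none; bids=[#2:6@98] asks=[#1:8@99 #3:4@105 #4:6@105]
After op 5 [order #5] market_sell(qty=3): fills=#2x#5:3@98; bids=[#2:3@98] asks=[#1:8@99 #3:4@105 #4:6@105]
After op 6 [order #6] market_sell(qty=1): fills=#2x#6:1@98; bids=[#2:2@98] asks=[#1:8@99 #3:4@105 #4:6@105]
After op 7 [order #7] limit_buy(price=103, qty=10): fills=#7x#1:8@99; bids=[#7:2@103 #2:2@98] asks=[#3:4@105 #4:6@105]
After op 8 [order #8] market_sell(qty=5): fills=#7x#8:2@103 #2x#8:2@98; bids=[-] asks=[#3:4@105 #4:6@105]
After op 9 [order #9] limit_sell(price=104, qty=9): fills=none; bids=[-] asks=[#9:9@104 #3:4@105 #4:6@105]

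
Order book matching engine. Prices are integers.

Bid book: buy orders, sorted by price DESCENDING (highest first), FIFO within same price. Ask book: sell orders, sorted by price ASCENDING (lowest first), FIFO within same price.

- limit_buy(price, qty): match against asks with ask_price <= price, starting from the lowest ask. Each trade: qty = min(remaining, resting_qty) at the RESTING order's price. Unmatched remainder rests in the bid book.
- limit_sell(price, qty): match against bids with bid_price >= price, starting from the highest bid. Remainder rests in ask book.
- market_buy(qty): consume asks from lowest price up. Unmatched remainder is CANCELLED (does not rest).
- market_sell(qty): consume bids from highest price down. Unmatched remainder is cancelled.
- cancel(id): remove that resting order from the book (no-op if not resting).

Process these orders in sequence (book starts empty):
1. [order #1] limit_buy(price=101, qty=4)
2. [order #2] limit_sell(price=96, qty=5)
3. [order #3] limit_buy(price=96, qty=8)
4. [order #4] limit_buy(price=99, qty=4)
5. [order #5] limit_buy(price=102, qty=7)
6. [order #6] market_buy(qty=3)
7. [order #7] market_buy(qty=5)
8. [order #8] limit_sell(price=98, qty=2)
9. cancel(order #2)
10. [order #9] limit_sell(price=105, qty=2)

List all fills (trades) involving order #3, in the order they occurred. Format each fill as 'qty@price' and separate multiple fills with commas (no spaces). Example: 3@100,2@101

After op 1 [order #1] limit_buy(price=101, qty=4): fills=none; bids=[#1:4@101] asks=[-]
After op 2 [order #2] limit_sell(price=96, qty=5): fills=#1x#2:4@101; bids=[-] asks=[#2:1@96]
After op 3 [order #3] limit_buy(price=96, qty=8): fills=#3x#2:1@96; bids=[#3:7@96] asks=[-]
After op 4 [order #4] limit_buy(price=99, qty=4): fills=none; bids=[#4:4@99 #3:7@96] asks=[-]
After op 5 [order #5] limit_buy(price=102, qty=7): fills=none; bids=[#5:7@102 #4:4@99 #3:7@96] asks=[-]
After op 6 [order #6] market_buy(qty=3): fills=none; bids=[#5:7@102 #4:4@99 #3:7@96] asks=[-]
After op 7 [order #7] market_buy(qty=5): fills=none; bids=[#5:7@102 #4:4@99 #3:7@96] asks=[-]
After op 8 [order #8] limit_sell(price=98, qty=2): fills=#5x#8:2@102; bids=[#5:5@102 #4:4@99 #3:7@96] asks=[-]
After op 9 cancel(order #2): fills=none; bids=[#5:5@102 #4:4@99 #3:7@96] asks=[-]
After op 10 [order #9] limit_sell(price=105, qty=2): fills=none; bids=[#5:5@102 #4:4@99 #3:7@96] asks=[#9:2@105]

Answer: 1@96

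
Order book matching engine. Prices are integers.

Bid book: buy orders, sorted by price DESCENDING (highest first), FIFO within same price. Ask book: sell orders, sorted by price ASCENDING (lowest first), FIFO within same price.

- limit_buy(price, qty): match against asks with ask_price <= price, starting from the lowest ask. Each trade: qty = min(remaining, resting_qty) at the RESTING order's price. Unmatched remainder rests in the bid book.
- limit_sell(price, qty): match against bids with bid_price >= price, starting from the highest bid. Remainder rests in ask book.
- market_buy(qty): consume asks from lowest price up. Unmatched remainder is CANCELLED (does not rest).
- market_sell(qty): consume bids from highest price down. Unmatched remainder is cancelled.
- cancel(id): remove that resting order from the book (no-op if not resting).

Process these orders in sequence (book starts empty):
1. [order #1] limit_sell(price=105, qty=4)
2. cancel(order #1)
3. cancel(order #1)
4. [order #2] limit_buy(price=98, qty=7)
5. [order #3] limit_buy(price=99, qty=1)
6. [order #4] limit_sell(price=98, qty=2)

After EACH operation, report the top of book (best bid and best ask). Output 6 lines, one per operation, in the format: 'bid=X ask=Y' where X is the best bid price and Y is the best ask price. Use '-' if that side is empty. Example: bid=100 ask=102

After op 1 [order #1] limit_sell(price=105, qty=4): fills=none; bids=[-] asks=[#1:4@105]
After op 2 cancel(order #1): fills=none; bids=[-] asks=[-]
After op 3 cancel(order #1): fills=none; bids=[-] asks=[-]
After op 4 [order #2] limit_buy(price=98, qty=7): fills=none; bids=[#2:7@98] asks=[-]
After op 5 [order #3] limit_buy(price=99, qty=1): fills=none; bids=[#3:1@99 #2:7@98] asks=[-]
After op 6 [order #4] limit_sell(price=98, qty=2): fills=#3x#4:1@99 #2x#4:1@98; bids=[#2:6@98] asks=[-]

Answer: bid=- ask=105
bid=- ask=-
bid=- ask=-
bid=98 ask=-
bid=99 ask=-
bid=98 ask=-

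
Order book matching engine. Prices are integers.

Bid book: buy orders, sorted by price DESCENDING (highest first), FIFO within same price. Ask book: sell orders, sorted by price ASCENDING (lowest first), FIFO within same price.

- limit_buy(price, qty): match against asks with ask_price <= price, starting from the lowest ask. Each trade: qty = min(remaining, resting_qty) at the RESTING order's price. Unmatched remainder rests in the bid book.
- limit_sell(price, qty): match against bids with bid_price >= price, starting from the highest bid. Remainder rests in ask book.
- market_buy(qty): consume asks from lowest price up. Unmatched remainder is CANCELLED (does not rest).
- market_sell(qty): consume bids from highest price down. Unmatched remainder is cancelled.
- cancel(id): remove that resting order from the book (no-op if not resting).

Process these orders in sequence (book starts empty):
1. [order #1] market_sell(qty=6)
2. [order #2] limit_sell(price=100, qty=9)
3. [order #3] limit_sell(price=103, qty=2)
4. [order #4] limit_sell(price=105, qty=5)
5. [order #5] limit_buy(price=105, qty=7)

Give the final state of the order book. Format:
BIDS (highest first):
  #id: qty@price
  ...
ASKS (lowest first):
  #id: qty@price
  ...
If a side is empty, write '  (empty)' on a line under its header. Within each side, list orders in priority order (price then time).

After op 1 [order #1] market_sell(qty=6): fills=none; bids=[-] asks=[-]
After op 2 [order #2] limit_sell(price=100, qty=9): fills=none; bids=[-] asks=[#2:9@100]
After op 3 [order #3] limit_sell(price=103, qty=2): fills=none; bids=[-] asks=[#2:9@100 #3:2@103]
After op 4 [order #4] limit_sell(price=105, qty=5): fills=none; bids=[-] asks=[#2:9@100 #3:2@103 #4:5@105]
After op 5 [order #5] limit_buy(price=105, qty=7): fills=#5x#2:7@100; bids=[-] asks=[#2:2@100 #3:2@103 #4:5@105]

Answer: BIDS (highest first):
  (empty)
ASKS (lowest first):
  #2: 2@100
  #3: 2@103
  #4: 5@105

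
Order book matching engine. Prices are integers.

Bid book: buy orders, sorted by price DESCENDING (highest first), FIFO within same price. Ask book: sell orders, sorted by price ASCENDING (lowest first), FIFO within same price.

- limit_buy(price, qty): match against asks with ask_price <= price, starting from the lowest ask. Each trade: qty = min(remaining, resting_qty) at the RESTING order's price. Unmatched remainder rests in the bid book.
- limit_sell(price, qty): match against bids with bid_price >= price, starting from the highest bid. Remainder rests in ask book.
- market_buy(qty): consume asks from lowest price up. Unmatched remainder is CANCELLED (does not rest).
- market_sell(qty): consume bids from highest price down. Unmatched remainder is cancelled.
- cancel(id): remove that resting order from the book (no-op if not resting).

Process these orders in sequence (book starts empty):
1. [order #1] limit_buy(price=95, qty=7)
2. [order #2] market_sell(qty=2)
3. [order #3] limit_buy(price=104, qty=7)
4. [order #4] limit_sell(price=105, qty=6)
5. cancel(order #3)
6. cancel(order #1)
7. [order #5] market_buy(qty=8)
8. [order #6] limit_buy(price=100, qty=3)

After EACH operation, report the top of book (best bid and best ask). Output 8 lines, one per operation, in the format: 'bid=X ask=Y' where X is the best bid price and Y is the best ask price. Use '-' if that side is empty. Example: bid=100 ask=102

Answer: bid=95 ask=-
bid=95 ask=-
bid=104 ask=-
bid=104 ask=105
bid=95 ask=105
bid=- ask=105
bid=- ask=-
bid=100 ask=-

Derivation:
After op 1 [order #1] limit_buy(price=95, qty=7): fills=none; bids=[#1:7@95] asks=[-]
After op 2 [order #2] market_sell(qty=2): fills=#1x#2:2@95; bids=[#1:5@95] asks=[-]
After op 3 [order #3] limit_buy(price=104, qty=7): fills=none; bids=[#3:7@104 #1:5@95] asks=[-]
After op 4 [order #4] limit_sell(price=105, qty=6): fills=none; bids=[#3:7@104 #1:5@95] asks=[#4:6@105]
After op 5 cancel(order #3): fills=none; bids=[#1:5@95] asks=[#4:6@105]
After op 6 cancel(order #1): fills=none; bids=[-] asks=[#4:6@105]
After op 7 [order #5] market_buy(qty=8): fills=#5x#4:6@105; bids=[-] asks=[-]
After op 8 [order #6] limit_buy(price=100, qty=3): fills=none; bids=[#6:3@100] asks=[-]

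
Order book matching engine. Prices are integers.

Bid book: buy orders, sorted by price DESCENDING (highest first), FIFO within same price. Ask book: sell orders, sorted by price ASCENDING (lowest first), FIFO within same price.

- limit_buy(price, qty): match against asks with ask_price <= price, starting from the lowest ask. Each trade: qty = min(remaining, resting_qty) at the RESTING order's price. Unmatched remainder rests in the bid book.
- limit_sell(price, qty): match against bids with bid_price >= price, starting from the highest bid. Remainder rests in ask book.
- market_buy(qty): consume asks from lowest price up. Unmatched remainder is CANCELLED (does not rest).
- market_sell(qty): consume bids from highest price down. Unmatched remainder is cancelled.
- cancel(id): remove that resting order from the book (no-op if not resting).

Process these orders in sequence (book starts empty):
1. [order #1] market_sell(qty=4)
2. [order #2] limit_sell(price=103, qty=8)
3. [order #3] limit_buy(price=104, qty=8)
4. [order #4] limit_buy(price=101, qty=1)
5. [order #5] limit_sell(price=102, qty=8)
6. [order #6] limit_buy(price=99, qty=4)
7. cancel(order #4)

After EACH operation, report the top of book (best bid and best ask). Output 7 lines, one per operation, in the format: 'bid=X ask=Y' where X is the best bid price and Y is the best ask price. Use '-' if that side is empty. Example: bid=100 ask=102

After op 1 [order #1] market_sell(qty=4): fills=none; bids=[-] asks=[-]
After op 2 [order #2] limit_sell(price=103, qty=8): fills=none; bids=[-] asks=[#2:8@103]
After op 3 [order #3] limit_buy(price=104, qty=8): fills=#3x#2:8@103; bids=[-] asks=[-]
After op 4 [order #4] limit_buy(price=101, qty=1): fills=none; bids=[#4:1@101] asks=[-]
After op 5 [order #5] limit_sell(price=102, qty=8): fills=none; bids=[#4:1@101] asks=[#5:8@102]
After op 6 [order #6] limit_buy(price=99, qty=4): fills=none; bids=[#4:1@101 #6:4@99] asks=[#5:8@102]
After op 7 cancel(order #4): fills=none; bids=[#6:4@99] asks=[#5:8@102]

Answer: bid=- ask=-
bid=- ask=103
bid=- ask=-
bid=101 ask=-
bid=101 ask=102
bid=101 ask=102
bid=99 ask=102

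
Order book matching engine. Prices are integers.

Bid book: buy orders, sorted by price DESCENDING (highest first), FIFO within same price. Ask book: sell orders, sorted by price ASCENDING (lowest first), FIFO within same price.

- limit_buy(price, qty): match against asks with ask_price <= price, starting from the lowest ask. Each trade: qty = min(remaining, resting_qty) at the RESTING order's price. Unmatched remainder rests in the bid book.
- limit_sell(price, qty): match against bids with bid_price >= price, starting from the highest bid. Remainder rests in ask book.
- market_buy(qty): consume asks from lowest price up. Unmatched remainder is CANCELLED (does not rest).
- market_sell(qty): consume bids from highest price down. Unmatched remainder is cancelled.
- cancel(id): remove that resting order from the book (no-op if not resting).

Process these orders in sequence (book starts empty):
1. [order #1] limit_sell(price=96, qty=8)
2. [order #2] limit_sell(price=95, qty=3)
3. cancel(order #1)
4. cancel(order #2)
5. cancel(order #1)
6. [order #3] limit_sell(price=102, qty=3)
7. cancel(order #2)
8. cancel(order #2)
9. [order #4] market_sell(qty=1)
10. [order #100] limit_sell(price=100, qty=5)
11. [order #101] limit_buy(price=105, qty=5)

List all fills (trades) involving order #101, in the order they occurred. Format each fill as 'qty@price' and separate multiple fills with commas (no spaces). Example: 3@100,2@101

After op 1 [order #1] limit_sell(price=96, qty=8): fills=none; bids=[-] asks=[#1:8@96]
After op 2 [order #2] limit_sell(price=95, qty=3): fills=none; bids=[-] asks=[#2:3@95 #1:8@96]
After op 3 cancel(order #1): fills=none; bids=[-] asks=[#2:3@95]
After op 4 cancel(order #2): fills=none; bids=[-] asks=[-]
After op 5 cancel(order #1): fills=none; bids=[-] asks=[-]
After op 6 [order #3] limit_sell(price=102, qty=3): fills=none; bids=[-] asks=[#3:3@102]
After op 7 cancel(order #2): fills=none; bids=[-] asks=[#3:3@102]
After op 8 cancel(order #2): fills=none; bids=[-] asks=[#3:3@102]
After op 9 [order #4] market_sell(qty=1): fills=none; bids=[-] asks=[#3:3@102]
After op 10 [order #100] limit_sell(price=100, qty=5): fills=none; bids=[-] asks=[#100:5@100 #3:3@102]
After op 11 [order #101] limit_buy(price=105, qty=5): fills=#101x#100:5@100; bids=[-] asks=[#3:3@102]

Answer: 5@100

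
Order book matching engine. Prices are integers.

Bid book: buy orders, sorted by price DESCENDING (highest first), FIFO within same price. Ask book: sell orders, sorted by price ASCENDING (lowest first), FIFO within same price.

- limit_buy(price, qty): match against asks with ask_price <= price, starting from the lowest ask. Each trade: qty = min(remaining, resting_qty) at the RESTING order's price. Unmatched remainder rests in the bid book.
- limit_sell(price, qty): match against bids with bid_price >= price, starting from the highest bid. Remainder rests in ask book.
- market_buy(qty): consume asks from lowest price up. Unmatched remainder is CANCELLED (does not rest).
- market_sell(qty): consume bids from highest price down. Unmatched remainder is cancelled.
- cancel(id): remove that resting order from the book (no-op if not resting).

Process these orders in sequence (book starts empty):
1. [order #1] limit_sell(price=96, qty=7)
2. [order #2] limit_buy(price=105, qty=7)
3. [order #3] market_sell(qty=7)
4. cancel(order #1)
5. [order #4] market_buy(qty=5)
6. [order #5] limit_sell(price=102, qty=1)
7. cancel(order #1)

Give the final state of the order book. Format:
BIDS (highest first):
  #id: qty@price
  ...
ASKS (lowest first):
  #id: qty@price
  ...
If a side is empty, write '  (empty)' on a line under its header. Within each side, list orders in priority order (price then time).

Answer: BIDS (highest first):
  (empty)
ASKS (lowest first):
  #5: 1@102

Derivation:
After op 1 [order #1] limit_sell(price=96, qty=7): fills=none; bids=[-] asks=[#1:7@96]
After op 2 [order #2] limit_buy(price=105, qty=7): fills=#2x#1:7@96; bids=[-] asks=[-]
After op 3 [order #3] market_sell(qty=7): fills=none; bids=[-] asks=[-]
After op 4 cancel(order #1): fills=none; bids=[-] asks=[-]
After op 5 [order #4] market_buy(qty=5): fills=none; bids=[-] asks=[-]
After op 6 [order #5] limit_sell(price=102, qty=1): fills=none; bids=[-] asks=[#5:1@102]
After op 7 cancel(order #1): fills=none; bids=[-] asks=[#5:1@102]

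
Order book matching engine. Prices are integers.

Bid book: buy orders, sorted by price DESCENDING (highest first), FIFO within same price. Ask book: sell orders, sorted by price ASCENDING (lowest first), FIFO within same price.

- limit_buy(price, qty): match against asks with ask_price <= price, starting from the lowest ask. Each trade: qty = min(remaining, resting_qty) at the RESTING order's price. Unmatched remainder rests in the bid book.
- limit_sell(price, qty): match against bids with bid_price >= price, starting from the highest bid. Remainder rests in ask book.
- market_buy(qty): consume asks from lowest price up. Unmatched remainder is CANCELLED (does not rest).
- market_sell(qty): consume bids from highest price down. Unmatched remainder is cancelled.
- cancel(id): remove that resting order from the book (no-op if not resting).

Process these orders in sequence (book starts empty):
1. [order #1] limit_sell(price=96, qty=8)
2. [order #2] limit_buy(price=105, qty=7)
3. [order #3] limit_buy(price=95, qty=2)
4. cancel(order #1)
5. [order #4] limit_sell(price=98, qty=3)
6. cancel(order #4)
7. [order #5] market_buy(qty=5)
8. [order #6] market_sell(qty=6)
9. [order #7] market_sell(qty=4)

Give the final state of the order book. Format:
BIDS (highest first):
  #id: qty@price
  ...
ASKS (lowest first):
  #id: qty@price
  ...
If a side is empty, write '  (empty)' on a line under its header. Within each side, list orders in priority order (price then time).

After op 1 [order #1] limit_sell(price=96, qty=8): fills=none; bids=[-] asks=[#1:8@96]
After op 2 [order #2] limit_buy(price=105, qty=7): fills=#2x#1:7@96; bids=[-] asks=[#1:1@96]
After op 3 [order #3] limit_buy(price=95, qty=2): fills=none; bids=[#3:2@95] asks=[#1:1@96]
After op 4 cancel(order #1): fills=none; bids=[#3:2@95] asks=[-]
After op 5 [order #4] limit_sell(price=98, qty=3): fills=none; bids=[#3:2@95] asks=[#4:3@98]
After op 6 cancel(order #4): fills=none; bids=[#3:2@95] asks=[-]
After op 7 [order #5] market_buy(qty=5): fills=none; bids=[#3:2@95] asks=[-]
After op 8 [order #6] market_sell(qty=6): fills=#3x#6:2@95; bids=[-] asks=[-]
After op 9 [order #7] market_sell(qty=4): fills=none; bids=[-] asks=[-]

Answer: BIDS (highest first):
  (empty)
ASKS (lowest first):
  (empty)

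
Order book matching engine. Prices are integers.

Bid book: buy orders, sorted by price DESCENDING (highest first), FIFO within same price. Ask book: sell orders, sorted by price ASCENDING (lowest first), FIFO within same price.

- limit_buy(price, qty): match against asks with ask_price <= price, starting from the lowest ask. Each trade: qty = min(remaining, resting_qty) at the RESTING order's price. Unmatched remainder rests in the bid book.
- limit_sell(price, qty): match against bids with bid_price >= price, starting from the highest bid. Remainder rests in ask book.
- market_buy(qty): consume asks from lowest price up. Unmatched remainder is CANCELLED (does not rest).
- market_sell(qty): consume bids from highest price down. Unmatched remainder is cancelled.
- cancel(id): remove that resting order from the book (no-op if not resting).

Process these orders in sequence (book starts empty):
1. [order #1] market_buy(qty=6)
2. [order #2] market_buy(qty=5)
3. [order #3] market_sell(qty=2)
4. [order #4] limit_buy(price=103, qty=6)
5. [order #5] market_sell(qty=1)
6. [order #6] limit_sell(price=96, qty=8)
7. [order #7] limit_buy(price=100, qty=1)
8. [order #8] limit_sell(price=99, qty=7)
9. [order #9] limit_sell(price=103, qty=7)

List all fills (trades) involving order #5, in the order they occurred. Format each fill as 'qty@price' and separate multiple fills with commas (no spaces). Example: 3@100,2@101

Answer: 1@103

Derivation:
After op 1 [order #1] market_buy(qty=6): fills=none; bids=[-] asks=[-]
After op 2 [order #2] market_buy(qty=5): fills=none; bids=[-] asks=[-]
After op 3 [order #3] market_sell(qty=2): fills=none; bids=[-] asks=[-]
After op 4 [order #4] limit_buy(price=103, qty=6): fills=none; bids=[#4:6@103] asks=[-]
After op 5 [order #5] market_sell(qty=1): fills=#4x#5:1@103; bids=[#4:5@103] asks=[-]
After op 6 [order #6] limit_sell(price=96, qty=8): fills=#4x#6:5@103; bids=[-] asks=[#6:3@96]
After op 7 [order #7] limit_buy(price=100, qty=1): fills=#7x#6:1@96; bids=[-] asks=[#6:2@96]
After op 8 [order #8] limit_sell(price=99, qty=7): fills=none; bids=[-] asks=[#6:2@96 #8:7@99]
After op 9 [order #9] limit_sell(price=103, qty=7): fills=none; bids=[-] asks=[#6:2@96 #8:7@99 #9:7@103]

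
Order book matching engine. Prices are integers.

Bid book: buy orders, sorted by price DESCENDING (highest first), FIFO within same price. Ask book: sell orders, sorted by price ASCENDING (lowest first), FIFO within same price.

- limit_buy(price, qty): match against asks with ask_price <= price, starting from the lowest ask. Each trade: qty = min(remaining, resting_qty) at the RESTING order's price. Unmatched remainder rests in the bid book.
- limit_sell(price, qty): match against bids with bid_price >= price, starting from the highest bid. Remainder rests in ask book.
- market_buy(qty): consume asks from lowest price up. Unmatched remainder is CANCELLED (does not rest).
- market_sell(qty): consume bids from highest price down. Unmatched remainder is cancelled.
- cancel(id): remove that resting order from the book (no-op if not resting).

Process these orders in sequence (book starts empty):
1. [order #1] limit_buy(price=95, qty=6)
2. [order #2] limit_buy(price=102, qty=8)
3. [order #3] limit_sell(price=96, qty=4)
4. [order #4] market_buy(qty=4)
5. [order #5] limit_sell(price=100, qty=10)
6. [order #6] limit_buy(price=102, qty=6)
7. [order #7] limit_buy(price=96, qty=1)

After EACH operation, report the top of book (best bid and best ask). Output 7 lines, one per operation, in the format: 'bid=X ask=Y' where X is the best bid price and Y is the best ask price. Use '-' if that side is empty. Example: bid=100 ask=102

Answer: bid=95 ask=-
bid=102 ask=-
bid=102 ask=-
bid=102 ask=-
bid=95 ask=100
bid=95 ask=-
bid=96 ask=-

Derivation:
After op 1 [order #1] limit_buy(price=95, qty=6): fills=none; bids=[#1:6@95] asks=[-]
After op 2 [order #2] limit_buy(price=102, qty=8): fills=none; bids=[#2:8@102 #1:6@95] asks=[-]
After op 3 [order #3] limit_sell(price=96, qty=4): fills=#2x#3:4@102; bids=[#2:4@102 #1:6@95] asks=[-]
After op 4 [order #4] market_buy(qty=4): fills=none; bids=[#2:4@102 #1:6@95] asks=[-]
After op 5 [order #5] limit_sell(price=100, qty=10): fills=#2x#5:4@102; bids=[#1:6@95] asks=[#5:6@100]
After op 6 [order #6] limit_buy(price=102, qty=6): fills=#6x#5:6@100; bids=[#1:6@95] asks=[-]
After op 7 [order #7] limit_buy(price=96, qty=1): fills=none; bids=[#7:1@96 #1:6@95] asks=[-]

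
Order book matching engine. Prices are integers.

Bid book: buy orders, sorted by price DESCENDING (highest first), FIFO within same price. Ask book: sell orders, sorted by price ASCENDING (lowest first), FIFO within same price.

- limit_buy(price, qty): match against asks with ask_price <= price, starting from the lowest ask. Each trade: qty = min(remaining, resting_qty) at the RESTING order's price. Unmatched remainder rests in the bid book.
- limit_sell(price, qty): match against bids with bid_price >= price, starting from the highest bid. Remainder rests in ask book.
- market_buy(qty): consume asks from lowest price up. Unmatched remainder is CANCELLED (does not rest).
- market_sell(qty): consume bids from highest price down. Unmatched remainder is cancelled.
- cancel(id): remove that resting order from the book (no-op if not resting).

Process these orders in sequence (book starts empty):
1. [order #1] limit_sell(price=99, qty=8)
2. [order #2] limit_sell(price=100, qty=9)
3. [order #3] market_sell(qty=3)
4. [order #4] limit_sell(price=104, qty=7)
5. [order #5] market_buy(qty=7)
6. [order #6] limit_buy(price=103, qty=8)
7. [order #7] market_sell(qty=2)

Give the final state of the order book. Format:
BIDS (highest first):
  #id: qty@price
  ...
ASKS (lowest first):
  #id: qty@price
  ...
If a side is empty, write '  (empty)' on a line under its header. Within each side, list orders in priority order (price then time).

After op 1 [order #1] limit_sell(price=99, qty=8): fills=none; bids=[-] asks=[#1:8@99]
After op 2 [order #2] limit_sell(price=100, qty=9): fills=none; bids=[-] asks=[#1:8@99 #2:9@100]
After op 3 [order #3] market_sell(qty=3): fills=none; bids=[-] asks=[#1:8@99 #2:9@100]
After op 4 [order #4] limit_sell(price=104, qty=7): fills=none; bids=[-] asks=[#1:8@99 #2:9@100 #4:7@104]
After op 5 [order #5] market_buy(qty=7): fills=#5x#1:7@99; bids=[-] asks=[#1:1@99 #2:9@100 #4:7@104]
After op 6 [order #6] limit_buy(price=103, qty=8): fills=#6x#1:1@99 #6x#2:7@100; bids=[-] asks=[#2:2@100 #4:7@104]
After op 7 [order #7] market_sell(qty=2): fills=none; bids=[-] asks=[#2:2@100 #4:7@104]

Answer: BIDS (highest first):
  (empty)
ASKS (lowest first):
  #2: 2@100
  #4: 7@104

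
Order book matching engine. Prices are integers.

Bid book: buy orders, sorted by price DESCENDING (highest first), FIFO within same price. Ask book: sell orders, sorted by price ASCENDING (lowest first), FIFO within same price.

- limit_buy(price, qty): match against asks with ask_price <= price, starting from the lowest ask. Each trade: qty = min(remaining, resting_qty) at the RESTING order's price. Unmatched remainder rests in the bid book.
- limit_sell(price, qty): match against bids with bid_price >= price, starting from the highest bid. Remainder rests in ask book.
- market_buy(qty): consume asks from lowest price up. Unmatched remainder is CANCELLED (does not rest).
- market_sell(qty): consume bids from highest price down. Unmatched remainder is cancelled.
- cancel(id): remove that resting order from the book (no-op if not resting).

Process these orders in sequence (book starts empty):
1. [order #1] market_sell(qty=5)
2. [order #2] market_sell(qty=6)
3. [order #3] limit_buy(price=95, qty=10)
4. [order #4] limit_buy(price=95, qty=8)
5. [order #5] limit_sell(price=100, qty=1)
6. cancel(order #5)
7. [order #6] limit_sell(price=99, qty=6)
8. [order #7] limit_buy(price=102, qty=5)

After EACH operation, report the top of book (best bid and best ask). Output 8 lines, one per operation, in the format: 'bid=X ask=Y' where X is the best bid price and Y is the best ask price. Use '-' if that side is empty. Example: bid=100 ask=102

Answer: bid=- ask=-
bid=- ask=-
bid=95 ask=-
bid=95 ask=-
bid=95 ask=100
bid=95 ask=-
bid=95 ask=99
bid=95 ask=99

Derivation:
After op 1 [order #1] market_sell(qty=5): fills=none; bids=[-] asks=[-]
After op 2 [order #2] market_sell(qty=6): fills=none; bids=[-] asks=[-]
After op 3 [order #3] limit_buy(price=95, qty=10): fills=none; bids=[#3:10@95] asks=[-]
After op 4 [order #4] limit_buy(price=95, qty=8): fills=none; bids=[#3:10@95 #4:8@95] asks=[-]
After op 5 [order #5] limit_sell(price=100, qty=1): fills=none; bids=[#3:10@95 #4:8@95] asks=[#5:1@100]
After op 6 cancel(order #5): fills=none; bids=[#3:10@95 #4:8@95] asks=[-]
After op 7 [order #6] limit_sell(price=99, qty=6): fills=none; bids=[#3:10@95 #4:8@95] asks=[#6:6@99]
After op 8 [order #7] limit_buy(price=102, qty=5): fills=#7x#6:5@99; bids=[#3:10@95 #4:8@95] asks=[#6:1@99]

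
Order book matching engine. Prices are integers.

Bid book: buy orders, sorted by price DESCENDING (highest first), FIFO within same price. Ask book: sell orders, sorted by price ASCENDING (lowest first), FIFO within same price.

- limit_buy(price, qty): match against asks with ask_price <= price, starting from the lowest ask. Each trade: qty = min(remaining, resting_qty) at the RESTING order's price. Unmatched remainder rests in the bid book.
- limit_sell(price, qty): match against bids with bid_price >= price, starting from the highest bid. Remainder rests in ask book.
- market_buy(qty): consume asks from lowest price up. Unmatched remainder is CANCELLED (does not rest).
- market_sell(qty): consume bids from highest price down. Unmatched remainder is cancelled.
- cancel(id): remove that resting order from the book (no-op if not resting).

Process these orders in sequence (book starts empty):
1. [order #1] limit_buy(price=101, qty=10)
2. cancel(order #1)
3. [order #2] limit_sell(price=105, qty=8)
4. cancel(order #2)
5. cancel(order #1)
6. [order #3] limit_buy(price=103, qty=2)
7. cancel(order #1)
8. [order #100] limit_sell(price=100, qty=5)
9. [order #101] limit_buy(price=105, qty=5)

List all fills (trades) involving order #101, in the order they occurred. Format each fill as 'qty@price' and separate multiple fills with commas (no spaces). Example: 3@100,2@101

After op 1 [order #1] limit_buy(price=101, qty=10): fills=none; bids=[#1:10@101] asks=[-]
After op 2 cancel(order #1): fills=none; bids=[-] asks=[-]
After op 3 [order #2] limit_sell(price=105, qty=8): fills=none; bids=[-] asks=[#2:8@105]
After op 4 cancel(order #2): fills=none; bids=[-] asks=[-]
After op 5 cancel(order #1): fills=none; bids=[-] asks=[-]
After op 6 [order #3] limit_buy(price=103, qty=2): fills=none; bids=[#3:2@103] asks=[-]
After op 7 cancel(order #1): fills=none; bids=[#3:2@103] asks=[-]
After op 8 [order #100] limit_sell(price=100, qty=5): fills=#3x#100:2@103; bids=[-] asks=[#100:3@100]
After op 9 [order #101] limit_buy(price=105, qty=5): fills=#101x#100:3@100; bids=[#101:2@105] asks=[-]

Answer: 3@100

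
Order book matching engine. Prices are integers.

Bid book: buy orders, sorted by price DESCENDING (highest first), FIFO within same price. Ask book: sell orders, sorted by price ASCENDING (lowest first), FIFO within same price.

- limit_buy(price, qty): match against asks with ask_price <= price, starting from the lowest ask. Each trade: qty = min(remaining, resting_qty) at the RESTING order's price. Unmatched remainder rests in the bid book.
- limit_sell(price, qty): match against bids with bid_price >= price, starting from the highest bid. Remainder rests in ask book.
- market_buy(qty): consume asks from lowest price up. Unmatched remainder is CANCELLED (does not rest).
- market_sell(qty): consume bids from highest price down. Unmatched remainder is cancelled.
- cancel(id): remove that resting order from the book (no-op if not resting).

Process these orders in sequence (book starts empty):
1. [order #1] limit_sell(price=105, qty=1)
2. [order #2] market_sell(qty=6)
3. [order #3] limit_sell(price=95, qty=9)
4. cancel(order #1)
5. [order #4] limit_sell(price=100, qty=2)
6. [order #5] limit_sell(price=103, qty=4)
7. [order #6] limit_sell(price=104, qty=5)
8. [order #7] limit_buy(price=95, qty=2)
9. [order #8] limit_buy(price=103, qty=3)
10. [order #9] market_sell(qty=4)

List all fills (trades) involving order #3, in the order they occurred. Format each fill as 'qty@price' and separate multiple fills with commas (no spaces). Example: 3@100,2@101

After op 1 [order #1] limit_sell(price=105, qty=1): fills=none; bids=[-] asks=[#1:1@105]
After op 2 [order #2] market_sell(qty=6): fills=none; bids=[-] asks=[#1:1@105]
After op 3 [order #3] limit_sell(price=95, qty=9): fills=none; bids=[-] asks=[#3:9@95 #1:1@105]
After op 4 cancel(order #1): fills=none; bids=[-] asks=[#3:9@95]
After op 5 [order #4] limit_sell(price=100, qty=2): fills=none; bids=[-] asks=[#3:9@95 #4:2@100]
After op 6 [order #5] limit_sell(price=103, qty=4): fills=none; bids=[-] asks=[#3:9@95 #4:2@100 #5:4@103]
After op 7 [order #6] limit_sell(price=104, qty=5): fills=none; bids=[-] asks=[#3:9@95 #4:2@100 #5:4@103 #6:5@104]
After op 8 [order #7] limit_buy(price=95, qty=2): fills=#7x#3:2@95; bids=[-] asks=[#3:7@95 #4:2@100 #5:4@103 #6:5@104]
After op 9 [order #8] limit_buy(price=103, qty=3): fills=#8x#3:3@95; bids=[-] asks=[#3:4@95 #4:2@100 #5:4@103 #6:5@104]
After op 10 [order #9] market_sell(qty=4): fills=none; bids=[-] asks=[#3:4@95 #4:2@100 #5:4@103 #6:5@104]

Answer: 2@95,3@95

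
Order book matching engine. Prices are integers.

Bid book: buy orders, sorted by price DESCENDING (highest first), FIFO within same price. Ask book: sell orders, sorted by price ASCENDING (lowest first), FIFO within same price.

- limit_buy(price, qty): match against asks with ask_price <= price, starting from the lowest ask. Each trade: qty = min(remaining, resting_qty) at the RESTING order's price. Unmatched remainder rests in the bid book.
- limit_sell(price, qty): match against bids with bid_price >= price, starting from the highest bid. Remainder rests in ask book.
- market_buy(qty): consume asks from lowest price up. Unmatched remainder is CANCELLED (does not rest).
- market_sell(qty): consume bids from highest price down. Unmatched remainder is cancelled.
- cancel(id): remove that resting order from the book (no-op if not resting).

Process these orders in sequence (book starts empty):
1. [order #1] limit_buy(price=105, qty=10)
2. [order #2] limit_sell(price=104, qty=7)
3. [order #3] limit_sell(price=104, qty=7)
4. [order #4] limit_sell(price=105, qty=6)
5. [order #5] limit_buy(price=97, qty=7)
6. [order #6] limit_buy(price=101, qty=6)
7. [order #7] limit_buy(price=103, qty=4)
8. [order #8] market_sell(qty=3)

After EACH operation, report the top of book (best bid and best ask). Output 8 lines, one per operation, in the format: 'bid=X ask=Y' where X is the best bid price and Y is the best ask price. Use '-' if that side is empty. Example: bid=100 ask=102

After op 1 [order #1] limit_buy(price=105, qty=10): fills=none; bids=[#1:10@105] asks=[-]
After op 2 [order #2] limit_sell(price=104, qty=7): fills=#1x#2:7@105; bids=[#1:3@105] asks=[-]
After op 3 [order #3] limit_sell(price=104, qty=7): fills=#1x#3:3@105; bids=[-] asks=[#3:4@104]
After op 4 [order #4] limit_sell(price=105, qty=6): fills=none; bids=[-] asks=[#3:4@104 #4:6@105]
After op 5 [order #5] limit_buy(price=97, qty=7): fills=none; bids=[#5:7@97] asks=[#3:4@104 #4:6@105]
After op 6 [order #6] limit_buy(price=101, qty=6): fills=none; bids=[#6:6@101 #5:7@97] asks=[#3:4@104 #4:6@105]
After op 7 [order #7] limit_buy(price=103, qty=4): fills=none; bids=[#7:4@103 #6:6@101 #5:7@97] asks=[#3:4@104 #4:6@105]
After op 8 [order #8] market_sell(qty=3): fills=#7x#8:3@103; bids=[#7:1@103 #6:6@101 #5:7@97] asks=[#3:4@104 #4:6@105]

Answer: bid=105 ask=-
bid=105 ask=-
bid=- ask=104
bid=- ask=104
bid=97 ask=104
bid=101 ask=104
bid=103 ask=104
bid=103 ask=104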